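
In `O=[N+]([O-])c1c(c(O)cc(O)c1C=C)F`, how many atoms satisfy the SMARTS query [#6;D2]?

2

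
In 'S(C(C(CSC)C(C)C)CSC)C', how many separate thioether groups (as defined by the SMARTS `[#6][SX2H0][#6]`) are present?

3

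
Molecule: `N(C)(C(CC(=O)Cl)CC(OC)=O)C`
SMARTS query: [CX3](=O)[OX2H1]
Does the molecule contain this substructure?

No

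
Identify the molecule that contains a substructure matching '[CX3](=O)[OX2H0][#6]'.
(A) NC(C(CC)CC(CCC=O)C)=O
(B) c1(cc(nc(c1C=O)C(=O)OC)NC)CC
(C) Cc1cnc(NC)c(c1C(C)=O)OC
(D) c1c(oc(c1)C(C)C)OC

B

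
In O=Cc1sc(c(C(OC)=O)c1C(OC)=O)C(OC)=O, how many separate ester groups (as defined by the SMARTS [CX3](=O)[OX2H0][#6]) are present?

[CX3](=O)[OX2H0][#6] is the SMARTS for an ester: a carbonyl carbon bonded to an oxygen that is itself bonded to carbon (no H on that O).
The molecule carries 3 separate instances of a methyl-ester group (-C(=O)OCH3) meeting every constraint; each maps to a distinct set of atoms, giving 3 matches.

3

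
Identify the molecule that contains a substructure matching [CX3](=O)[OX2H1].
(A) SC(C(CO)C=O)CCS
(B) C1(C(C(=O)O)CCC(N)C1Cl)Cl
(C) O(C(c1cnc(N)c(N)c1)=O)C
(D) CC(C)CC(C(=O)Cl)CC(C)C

B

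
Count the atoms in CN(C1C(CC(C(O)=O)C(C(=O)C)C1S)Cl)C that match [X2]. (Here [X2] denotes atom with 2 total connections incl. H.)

2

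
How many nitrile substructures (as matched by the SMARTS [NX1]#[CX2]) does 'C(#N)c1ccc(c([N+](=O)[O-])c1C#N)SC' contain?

[NX1]#[CX2] is the SMARTS for a nitrile: a nitrogen triple-bonded to a two-connected carbon.
The molecule carries 2 separate instances of a nitrile (-C#N) meeting every constraint; each maps to a distinct set of atoms, giving 2 matches.

2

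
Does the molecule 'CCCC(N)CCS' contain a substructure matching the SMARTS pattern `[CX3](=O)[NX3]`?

The pattern [CX3](=O)[NX3] describes a carbonyl carbon bonded to a trivalent nitrogen — an amide.
The closest candidate here is a primary amino group (-NH2), but the -NH2 is not attached to a carbonyl carbon. No other fragment satisfies the full query, so there is no match.

No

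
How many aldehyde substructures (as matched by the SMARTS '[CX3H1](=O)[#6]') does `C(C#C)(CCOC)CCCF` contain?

0

[CX3H1](=O)[#6] is the SMARTS for an aldehyde: an sp2 carbon with one H, double-bonded to O and single-bonded to carbon.
No fragment in the molecule satisfies every constraint, giving 0 matches.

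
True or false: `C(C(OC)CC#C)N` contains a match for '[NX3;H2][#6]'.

True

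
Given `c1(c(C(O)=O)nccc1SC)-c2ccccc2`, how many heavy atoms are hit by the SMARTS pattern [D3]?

The query [D3] means: atom with exactly three heavy-atom neighbours.
Check the 17 heavy atoms by environment: 1× n (aromatic, D2) → no; 7× c (aromatic, D2) → no; 4× c (aromatic, D3) → match; 1× C (D3) → match; 2× O (D1) → no; 1× S (D2) → no; 1× C (D1) → no.
Summing the matching environments: 4 + 1 = 5 matching atoms.

5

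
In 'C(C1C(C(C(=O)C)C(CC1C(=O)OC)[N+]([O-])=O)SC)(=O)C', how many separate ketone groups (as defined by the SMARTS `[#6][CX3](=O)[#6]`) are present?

2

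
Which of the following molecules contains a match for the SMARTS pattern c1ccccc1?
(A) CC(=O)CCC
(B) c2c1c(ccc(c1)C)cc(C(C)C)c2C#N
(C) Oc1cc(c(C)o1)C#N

B

c1ccccc1 describes six aromatic carbons in a ring (a benzene ring).
(A) has a methyl group (-CH3) but no six-membered all-carbon aromatic ring is present.
(B) contains the required atom environment, so the pattern matches.
(C) has a methyl group (-CH3) but no six-membered all-carbon aromatic ring is present.
So the answer is (B).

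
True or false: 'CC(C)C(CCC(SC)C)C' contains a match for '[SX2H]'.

False

The pattern [SX2H] describes an aliphatic sulfur with two connections, one being H — a thiol.
The closest candidate here is a methylthio ether (-SCH3), but the sulfur has H0 (bonded to two carbons), not H1. No other fragment satisfies the full query, so there is no match.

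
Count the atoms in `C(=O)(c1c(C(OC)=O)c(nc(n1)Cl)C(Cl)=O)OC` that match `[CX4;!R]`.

The query [CX4;!R] means: aliphatic carbon with four total connections, not in a ring.
Check the 18 heavy atoms by environment: 2× n (aromatic, X2, in 6-ring) → no; 4× c (aromatic, X3, in 6-ring) → no; 3× C (X3, acyclic) → no; 3× O (X1, acyclic) → no; 2× Cl (X1, acyclic) → no; 2× O (X2, acyclic) → no; 2× C (X4, acyclic) → match.
That gives 2 matching atoms.

2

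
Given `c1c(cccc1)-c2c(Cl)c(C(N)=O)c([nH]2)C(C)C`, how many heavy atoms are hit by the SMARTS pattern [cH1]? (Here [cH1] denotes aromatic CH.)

5

The query [cH1] means: aromatic carbon bearing exactly one hydrogen.
Check the 18 heavy atoms by environment: 1× n (aromatic, H1) → no; 5× c (aromatic, H0) → no; 1× Cl (H0) → no; 5× c (aromatic, H1) → match; 1× C (H0) → no; 1× O (H0) → no; 1× N (H2) → no; 1× C (H1) → no; 2× C (H3) → no.
That gives 5 matching atoms.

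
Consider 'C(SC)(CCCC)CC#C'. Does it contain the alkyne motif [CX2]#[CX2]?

The pattern [CX2]#[CX2] describes a carbon-carbon triple bond — an alkyne.
The molecule carries an ethynyl group (-C#CH), whose atoms satisfy every constraint of the query, so the pattern matches.

Yes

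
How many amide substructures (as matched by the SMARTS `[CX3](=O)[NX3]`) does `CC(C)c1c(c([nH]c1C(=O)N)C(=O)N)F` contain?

[CX3](=O)[NX3] is the SMARTS for an amide: a carbonyl carbon bonded to a trivalent nitrogen.
The molecule carries 2 separate instances of a primary amide (-C(=O)NH2) meeting every constraint; each maps to a distinct set of atoms, giving 2 matches.

2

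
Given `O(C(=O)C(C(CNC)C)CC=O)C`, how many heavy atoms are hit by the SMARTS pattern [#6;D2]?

3

The query [#6;D2] means: any carbon bonded to exactly two heavy atoms.
Check the 13 heavy atoms by environment: 3× C (D2) → match; 3× C (D3) → no; 2× O (D1) → no; 1× O (D2) → no; 3× C (D1) → no; 1× N (D2) → no.
That gives 3 matching atoms.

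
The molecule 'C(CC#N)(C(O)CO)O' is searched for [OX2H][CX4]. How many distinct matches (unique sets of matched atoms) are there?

3

[OX2H][CX4] is the SMARTS for an aliphatic alcohol: a hydroxyl oxygen bound to an sp3 (X4) carbon.
The molecule carries 3 separate instances of a hydroxyl group (-OH) meeting every constraint; each maps to a distinct set of atoms, giving 3 matches.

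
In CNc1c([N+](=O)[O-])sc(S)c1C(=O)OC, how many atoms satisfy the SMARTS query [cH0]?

4

Check the 15 heavy atoms by environment: 1× s (aromatic, H0) → no; 4× c (aromatic, H0) → match; 1× N (H1) → no; 2× C (H3) → no; 1× S (H1) → no; 1× C (H0) → no; 3× O (H0) → no; 1× N (charge +1, H0) → no; 1× O (charge -1, H0) → no.
That gives 4 matching atoms.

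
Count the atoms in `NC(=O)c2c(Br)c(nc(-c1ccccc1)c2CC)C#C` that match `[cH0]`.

6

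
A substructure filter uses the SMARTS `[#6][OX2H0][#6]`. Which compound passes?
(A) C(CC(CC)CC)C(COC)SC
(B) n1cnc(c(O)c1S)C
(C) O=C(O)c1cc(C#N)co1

A

[#6][OX2H0][#6] describes an aliphatic oxygen bridging two carbons with no H on the oxygen (an ether).
(A) contains a methoxy ether (-OCH3), which satisfies every atom and bond constraint.
(B) has a hydroxyl group (-OH) but the oxygen has H1, not H0 bridging two carbons.
(C) has a carboxylic acid group (-C(=O)OH) but the -OH oxygen has H1; the =O is OX1, not OX2.
So the answer is (A).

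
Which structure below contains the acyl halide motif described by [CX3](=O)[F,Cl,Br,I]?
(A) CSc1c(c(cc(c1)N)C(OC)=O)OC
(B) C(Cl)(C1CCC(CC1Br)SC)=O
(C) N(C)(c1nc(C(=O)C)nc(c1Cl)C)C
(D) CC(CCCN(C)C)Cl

[CX3](=O)[F,Cl,Br,I] describes a carbonyl carbon bonded to a halogen (an acyl halide).
(A) has a methyl-ester group (-C(=O)OCH3) but the carbonyl is bonded to -O-C, not to a halogen.
(B) contains an acyl chloride (-C(=O)Cl), which satisfies every atom and bond constraint.
(C) has a chloro substituent but the Cl is not on a carbonyl carbon.
(D) has a chloro substituent but the Cl is not on a carbonyl carbon.
So the answer is (B).

B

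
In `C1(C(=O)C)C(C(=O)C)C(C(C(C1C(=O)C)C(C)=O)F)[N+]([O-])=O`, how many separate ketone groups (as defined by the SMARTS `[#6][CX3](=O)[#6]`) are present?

[#6][CX3](=O)[#6] is the SMARTS for a ketone: a carbonyl carbon (no H) flanked by two carbons.
The molecule carries 4 separate instances of an acetyl/ketone group (-C(=O)CH3) meeting every constraint; each maps to a distinct set of atoms, giving 4 matches.

4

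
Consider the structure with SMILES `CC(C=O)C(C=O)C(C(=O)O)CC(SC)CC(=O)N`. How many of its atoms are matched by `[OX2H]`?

1

The query [OX2H] means: aliphatic oxygen with two connections, one of which is H — an -OH oxygen.
Check the 19 heavy atoms by environment: 2× C (H2, X4) → no; 4× C (H1, X4) → no; 2× C (H3, X4) → no; 2× C (H1, X3) → no; 4× O (H0, X1) → no; 1× S (H0, X2) → no; 2× C (H0, X3) → no; 1× O (H1, X2) → match; 1× N (H2, X3) → no.
That gives 1 matching atom.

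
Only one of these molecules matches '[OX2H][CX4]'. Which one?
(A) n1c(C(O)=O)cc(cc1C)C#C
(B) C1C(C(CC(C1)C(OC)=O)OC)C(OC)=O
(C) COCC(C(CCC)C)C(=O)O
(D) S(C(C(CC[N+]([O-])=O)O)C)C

D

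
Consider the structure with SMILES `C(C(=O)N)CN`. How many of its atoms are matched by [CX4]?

2

The query [CX4] means: C with X4: aliphatic carbon with exactly 4 total connections (bonds + H).
Check the 6 heavy atoms by environment: 2× C (X4) → match; 1× C (X3) → no; 1× O (X1) → no; 2× N (X3) → no.
That gives 2 matching atoms.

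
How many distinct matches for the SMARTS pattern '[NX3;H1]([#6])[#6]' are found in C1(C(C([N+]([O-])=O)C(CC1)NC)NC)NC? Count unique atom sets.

[NX3;H1]([#6])[#6] is the SMARTS for a secondary amine: a trivalent nitrogen with one H, bonded to two carbons.
The molecule carries 3 separate instances of an N-methylamino group (-NHCH3) meeting every constraint; each maps to a distinct set of atoms, giving 3 matches.

3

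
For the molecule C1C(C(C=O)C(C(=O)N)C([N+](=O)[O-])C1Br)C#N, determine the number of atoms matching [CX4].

6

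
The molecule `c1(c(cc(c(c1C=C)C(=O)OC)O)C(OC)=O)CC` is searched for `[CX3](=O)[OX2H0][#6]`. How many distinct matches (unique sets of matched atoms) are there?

2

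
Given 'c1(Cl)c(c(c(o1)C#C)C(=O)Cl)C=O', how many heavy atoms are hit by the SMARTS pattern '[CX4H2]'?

0

Check the 13 heavy atoms by environment: 1× o (aromatic, H0, X2) → no; 4× c (aromatic, H0, X3) → no; 1× C (H1, X3) → no; 2× O (H0, X1) → no; 1× C (H0, X2) → no; 1× C (H1, X2) → no; 2× Cl (H0, X1) → no; 1× C (H0, X3) → no.
No environment satisfies the query, so 0 matching atoms.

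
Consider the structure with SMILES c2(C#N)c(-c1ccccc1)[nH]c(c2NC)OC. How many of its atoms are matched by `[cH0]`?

The query [cH0] means: aromatic carbon with no attached hydrogen (substituted or ring-fusion).
Check the 17 heavy atoms by environment: 1× n (aromatic, H1) → no; 5× c (aromatic, H0) → match; 1× N (H1) → no; 2× C (H3) → no; 5× c (aromatic, H1) → no; 1× C (H0) → no; 1× N (H0) → no; 1× O (H0) → no.
That gives 5 matching atoms.

5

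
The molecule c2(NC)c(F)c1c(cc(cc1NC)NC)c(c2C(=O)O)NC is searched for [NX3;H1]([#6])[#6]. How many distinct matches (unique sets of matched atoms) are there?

[NX3;H1]([#6])[#6] is the SMARTS for a secondary amine: a trivalent nitrogen with one H, bonded to two carbons.
The molecule carries 4 separate instances of an N-methylamino group (-NHCH3) meeting every constraint; each maps to a distinct set of atoms, giving 4 matches.

4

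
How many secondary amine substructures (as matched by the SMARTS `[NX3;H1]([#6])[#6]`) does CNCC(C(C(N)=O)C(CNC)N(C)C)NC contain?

3

[NX3;H1]([#6])[#6] is the SMARTS for a secondary amine: a trivalent nitrogen with one H, bonded to two carbons.
The molecule carries 3 separate instances of an N-methylamino group (-NHCH3) meeting every constraint; each maps to a distinct set of atoms, giving 3 matches.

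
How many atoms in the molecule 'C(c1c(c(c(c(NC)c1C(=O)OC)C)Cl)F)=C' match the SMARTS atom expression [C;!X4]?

The query [C;!X4] means: aliphatic carbon that does not have four total connections.
Check the 17 heavy atoms by environment: 6× c (aromatic, X3) → no; 3× C (X4) → no; 1× F (X1) → no; 1× N (X3) → no; 3× C (X3) → match; 1× O (X1) → no; 1× O (X2) → no; 1× Cl (X1) → no.
That gives 3 matching atoms.

3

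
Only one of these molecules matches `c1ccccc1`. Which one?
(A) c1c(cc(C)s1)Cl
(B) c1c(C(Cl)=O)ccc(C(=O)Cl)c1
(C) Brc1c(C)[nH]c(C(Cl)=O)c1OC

c1ccccc1 describes six aromatic carbons in a ring (a benzene ring).
(A) has a methyl group (-CH3) but no six-membered all-carbon aromatic ring is present.
(B) contains the required atom environment, so the pattern matches.
(C) has a methyl group (-CH3) but no six-membered all-carbon aromatic ring is present.
So the answer is (B).

B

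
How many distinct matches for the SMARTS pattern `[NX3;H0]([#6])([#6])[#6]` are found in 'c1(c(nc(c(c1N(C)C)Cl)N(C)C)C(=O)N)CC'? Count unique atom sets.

2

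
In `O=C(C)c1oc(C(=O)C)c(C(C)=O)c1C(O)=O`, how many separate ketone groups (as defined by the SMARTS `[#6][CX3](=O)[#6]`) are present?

3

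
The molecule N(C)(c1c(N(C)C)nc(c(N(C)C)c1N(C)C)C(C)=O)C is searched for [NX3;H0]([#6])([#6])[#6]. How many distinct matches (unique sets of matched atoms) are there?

4

[NX3;H0]([#6])([#6])[#6] is the SMARTS for a tertiary amine: a trivalent nitrogen with no H, bonded to three carbons.
The molecule carries 4 separate instances of a dimethylamino group (-N(CH3)2) meeting every constraint; each maps to a distinct set of atoms, giving 4 matches.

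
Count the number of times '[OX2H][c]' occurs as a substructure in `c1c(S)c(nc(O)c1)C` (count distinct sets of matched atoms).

[OX2H][c] is the SMARTS for a phenol: a hydroxyl oxygen attached to an aromatic carbon.
Exactly one fragment in the molecule meets all constraints, giving 1 match.

1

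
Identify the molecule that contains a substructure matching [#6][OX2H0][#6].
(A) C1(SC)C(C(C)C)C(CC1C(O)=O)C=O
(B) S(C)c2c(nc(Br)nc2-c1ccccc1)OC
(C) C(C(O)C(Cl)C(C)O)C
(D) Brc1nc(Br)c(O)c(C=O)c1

B

[#6][OX2H0][#6] describes an aliphatic oxygen bridging two carbons with no H on the oxygen (an ether).
(A) has a carboxylic acid group (-C(=O)OH) but the -OH oxygen has H1; the =O is OX1, not OX2.
(B) contains a methoxy ether (-OCH3), which satisfies every atom and bond constraint.
(C) has a hydroxyl group (-OH) but the oxygen has H1, not H0 bridging two carbons.
(D) has a hydroxyl group (-OH) but the oxygen has H1, not H0 bridging two carbons.
So the answer is (B).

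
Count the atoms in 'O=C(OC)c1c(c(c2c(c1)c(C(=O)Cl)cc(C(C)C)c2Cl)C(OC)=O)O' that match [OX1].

Check the 26 heavy atoms by environment: 10× c (aromatic, X3) → no; 3× C (X3) → no; 3× O (X1) → match; 3× O (X2) → no; 5× C (X4) → no; 2× Cl (X1) → no.
That gives 3 matching atoms.

3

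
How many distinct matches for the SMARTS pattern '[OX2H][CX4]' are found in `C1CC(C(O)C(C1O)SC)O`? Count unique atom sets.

3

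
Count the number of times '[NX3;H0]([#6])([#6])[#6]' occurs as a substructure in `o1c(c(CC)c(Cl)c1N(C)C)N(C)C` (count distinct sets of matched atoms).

2

[NX3;H0]([#6])([#6])[#6] is the SMARTS for a tertiary amine: a trivalent nitrogen with no H, bonded to three carbons.
The molecule carries 2 separate instances of a dimethylamino group (-N(CH3)2) meeting every constraint; each maps to a distinct set of atoms, giving 2 matches.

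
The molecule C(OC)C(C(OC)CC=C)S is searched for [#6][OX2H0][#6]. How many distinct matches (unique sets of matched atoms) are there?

[#6][OX2H0][#6] is the SMARTS for an ether: an aliphatic oxygen bridging two carbons with no H on the oxygen.
The molecule carries 2 separate instances of a methoxy ether (-OCH3) meeting every constraint; each maps to a distinct set of atoms, giving 2 matches.

2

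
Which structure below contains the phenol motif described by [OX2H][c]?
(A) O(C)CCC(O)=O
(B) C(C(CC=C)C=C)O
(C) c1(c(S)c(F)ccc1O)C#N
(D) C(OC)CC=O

C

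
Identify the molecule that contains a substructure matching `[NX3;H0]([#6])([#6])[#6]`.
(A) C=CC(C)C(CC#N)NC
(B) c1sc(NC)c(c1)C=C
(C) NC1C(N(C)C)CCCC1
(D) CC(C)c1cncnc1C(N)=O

C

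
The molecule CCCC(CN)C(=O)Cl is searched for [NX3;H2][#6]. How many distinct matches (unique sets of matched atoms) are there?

1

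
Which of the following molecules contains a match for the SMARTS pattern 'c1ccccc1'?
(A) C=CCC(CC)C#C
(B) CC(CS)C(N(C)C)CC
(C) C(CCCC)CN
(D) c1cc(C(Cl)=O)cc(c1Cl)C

c1ccccc1 describes six aromatic carbons in a ring (a benzene ring).
(A) has a methyl group (-CH3) but no six-membered all-carbon aromatic ring is present.
(B) has a methyl group (-CH3) but no six-membered all-carbon aromatic ring is present.
(C) has a methyl group (-CH3) but no six-membered all-carbon aromatic ring is present.
(D) contains the required atom environment, so the pattern matches.
So the answer is (D).

D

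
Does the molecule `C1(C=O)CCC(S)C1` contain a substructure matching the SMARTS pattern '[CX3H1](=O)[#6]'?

Yes

The pattern [CX3H1](=O)[#6] describes an sp2 carbon with one H, double-bonded to O and single-bonded to carbon — an aldehyde.
The molecule carries an aldehyde (-CHO), whose atoms satisfy every constraint of the query, so the pattern matches.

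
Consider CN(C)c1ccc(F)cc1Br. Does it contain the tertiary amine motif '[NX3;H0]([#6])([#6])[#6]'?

Yes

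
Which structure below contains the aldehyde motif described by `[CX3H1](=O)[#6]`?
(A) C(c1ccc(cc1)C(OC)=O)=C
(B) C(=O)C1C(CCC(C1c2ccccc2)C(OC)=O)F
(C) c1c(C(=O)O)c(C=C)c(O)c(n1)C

B

[CX3H1](=O)[#6] describes an sp2 carbon with one H, double-bonded to O and single-bonded to carbon (an aldehyde).
(A) has a methyl-ester group (-C(=O)OCH3) but the carbonyl carbon has H0, not H1.
(B) contains an aldehyde (-CHO), which satisfies every atom and bond constraint.
(C) has a carboxylic acid group (-C(=O)OH) but the carbonyl carbon has H0 and is bonded to O, not H1.
So the answer is (B).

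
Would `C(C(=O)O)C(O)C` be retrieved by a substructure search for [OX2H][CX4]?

Yes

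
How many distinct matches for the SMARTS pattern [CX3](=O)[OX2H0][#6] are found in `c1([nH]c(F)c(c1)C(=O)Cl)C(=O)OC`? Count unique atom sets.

[CX3](=O)[OX2H0][#6] is the SMARTS for an ester: a carbonyl carbon bonded to an oxygen that is itself bonded to carbon (no H on that O).
Exactly one fragment in the molecule meets all constraints, giving 1 match.

1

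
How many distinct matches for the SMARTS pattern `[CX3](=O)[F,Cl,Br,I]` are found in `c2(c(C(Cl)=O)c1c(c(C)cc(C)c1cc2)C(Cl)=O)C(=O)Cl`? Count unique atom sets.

3

[CX3](=O)[F,Cl,Br,I] is the SMARTS for an acyl halide: a carbonyl carbon bonded to a halogen.
The molecule carries 3 separate instances of an acyl chloride (-C(=O)Cl) meeting every constraint; each maps to a distinct set of atoms, giving 3 matches.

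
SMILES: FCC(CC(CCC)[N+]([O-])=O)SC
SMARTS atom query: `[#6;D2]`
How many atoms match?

Check the 13 heavy atoms by environment: 4× C (D2) → match; 2× C (D3) → no; 2× C (D1) → no; 1× S (D2) → no; 1× N (charge +1, D3) → no; 1× O (charge -1, D1) → no; 1× O (D1) → no; 1× F (D1) → no.
That gives 4 matching atoms.

4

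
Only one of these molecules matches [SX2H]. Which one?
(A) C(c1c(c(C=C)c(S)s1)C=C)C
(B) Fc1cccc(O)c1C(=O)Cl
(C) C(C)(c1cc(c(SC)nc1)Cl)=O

[SX2H] describes an aliphatic sulfur with two connections, one being H (a thiol).
(A) contains a thiol (-SH), which satisfies every atom and bond constraint.
(B) has a hydroxyl group (-OH) but it is an -OH, not an -SH.
(C) has a methylthio ether (-SCH3) but the sulfur has H0 (bonded to two carbons), not H1.
So the answer is (A).

A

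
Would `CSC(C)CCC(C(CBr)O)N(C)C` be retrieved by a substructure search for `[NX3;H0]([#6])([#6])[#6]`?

Yes

The pattern [NX3;H0]([#6])([#6])[#6] describes a trivalent nitrogen with no H, bonded to three carbons — a tertiary amine.
The molecule carries a dimethylamino group (-N(CH3)2), whose atoms satisfy every constraint of the query, so the pattern matches.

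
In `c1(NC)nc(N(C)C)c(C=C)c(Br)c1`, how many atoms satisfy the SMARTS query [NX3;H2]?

0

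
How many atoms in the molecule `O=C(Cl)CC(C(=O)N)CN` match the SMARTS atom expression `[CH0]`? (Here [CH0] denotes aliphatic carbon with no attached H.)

2

The query [CH0] means: aliphatic carbon with no attached hydrogen.
Check the 10 heavy atoms by environment: 2× C (H2) → no; 1× C (H1) → no; 2× C (H0) → match; 2× O (H0) → no; 1× Cl (H0) → no; 2× N (H2) → no.
That gives 2 matching atoms.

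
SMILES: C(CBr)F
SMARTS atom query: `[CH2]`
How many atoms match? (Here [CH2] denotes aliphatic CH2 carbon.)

2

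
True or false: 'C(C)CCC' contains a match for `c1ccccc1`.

False

The pattern c1ccccc1 describes six aromatic carbons in a ring — a benzene ring.
The closest candidate here is a methyl group (-CH3), but no six-membered all-carbon aromatic ring is present. No other fragment satisfies the full query, so there is no match.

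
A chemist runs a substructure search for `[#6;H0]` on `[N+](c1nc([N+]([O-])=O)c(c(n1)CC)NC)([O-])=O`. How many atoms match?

Check the 16 heavy atoms by environment: 2× n (aromatic, H0) → no; 4× c (aromatic, H0) → match; 2× N (charge +1, H0) → no; 2× O (charge -1, H0) → no; 2× O (H0) → no; 1× N (H1) → no; 2× C (H3) → no; 1× C (H2) → no.
That gives 4 matching atoms.

4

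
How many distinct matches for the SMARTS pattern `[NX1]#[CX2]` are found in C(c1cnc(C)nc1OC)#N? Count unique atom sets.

1

[NX1]#[CX2] is the SMARTS for a nitrile: a nitrogen triple-bonded to a two-connected carbon.
Exactly one fragment in the molecule meets all constraints, giving 1 match.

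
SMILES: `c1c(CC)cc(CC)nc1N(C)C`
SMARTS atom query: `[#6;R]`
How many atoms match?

5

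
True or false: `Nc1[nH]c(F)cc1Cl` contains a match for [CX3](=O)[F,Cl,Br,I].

False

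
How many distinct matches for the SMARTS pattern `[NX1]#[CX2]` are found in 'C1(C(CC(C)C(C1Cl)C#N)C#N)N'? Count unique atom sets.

2

[NX1]#[CX2] is the SMARTS for a nitrile: a nitrogen triple-bonded to a two-connected carbon.
The molecule carries 2 separate instances of a nitrile (-C#N) meeting every constraint; each maps to a distinct set of atoms, giving 2 matches.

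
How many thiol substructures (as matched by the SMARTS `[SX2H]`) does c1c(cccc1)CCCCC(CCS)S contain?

[SX2H] is the SMARTS for a thiol: an aliphatic sulfur with two connections, one being H.
The molecule carries 2 separate instances of a thiol (-SH) meeting every constraint; each maps to a distinct set of atoms, giving 2 matches.

2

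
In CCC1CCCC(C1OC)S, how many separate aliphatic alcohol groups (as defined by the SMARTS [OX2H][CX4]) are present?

0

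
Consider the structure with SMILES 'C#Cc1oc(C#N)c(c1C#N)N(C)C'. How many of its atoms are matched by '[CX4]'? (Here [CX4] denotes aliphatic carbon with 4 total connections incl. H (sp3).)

The query [CX4] means: C with X4: aliphatic carbon with exactly 4 total connections (bonds + H).
Check the 14 heavy atoms by environment: 1× o (aromatic, X2) → no; 4× c (aromatic, X3) → no; 4× C (X2) → no; 2× N (X1) → no; 1× N (X3) → no; 2× C (X4) → match.
That gives 2 matching atoms.

2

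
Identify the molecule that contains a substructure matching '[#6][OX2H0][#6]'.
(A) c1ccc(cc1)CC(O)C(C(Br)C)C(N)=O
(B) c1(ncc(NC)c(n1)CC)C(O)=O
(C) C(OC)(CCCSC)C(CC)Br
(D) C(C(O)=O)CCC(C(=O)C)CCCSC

[#6][OX2H0][#6] describes an aliphatic oxygen bridging two carbons with no H on the oxygen (an ether).
(A) has a hydroxyl group (-OH) but the oxygen has H1, not H0 bridging two carbons.
(B) has a carboxylic acid group (-C(=O)OH) but the -OH oxygen has H1; the =O is OX1, not OX2.
(C) contains a methoxy ether (-OCH3), which satisfies every atom and bond constraint.
(D) has a carboxylic acid group (-C(=O)OH) but the -OH oxygen has H1; the =O is OX1, not OX2.
So the answer is (C).

C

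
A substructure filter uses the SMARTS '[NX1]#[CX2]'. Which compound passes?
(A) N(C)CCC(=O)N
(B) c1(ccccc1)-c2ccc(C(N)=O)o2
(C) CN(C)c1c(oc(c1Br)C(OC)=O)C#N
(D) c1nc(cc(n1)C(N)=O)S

C

[NX1]#[CX2] describes a nitrogen triple-bonded to a two-connected carbon (a nitrile).
(A) has a primary amide (-C(=O)NH2) but the nitrogen is NX3, not NX1.
(B) has a primary amide (-C(=O)NH2) but the nitrogen is NX3, not NX1.
(C) contains a nitrile (-C#N), which satisfies every atom and bond constraint.
(D) has a primary amide (-C(=O)NH2) but the nitrogen is NX3, not NX1.
So the answer is (C).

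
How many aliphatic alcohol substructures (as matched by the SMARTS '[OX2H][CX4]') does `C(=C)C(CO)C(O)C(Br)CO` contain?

3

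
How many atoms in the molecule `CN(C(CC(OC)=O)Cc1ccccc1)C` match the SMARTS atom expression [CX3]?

1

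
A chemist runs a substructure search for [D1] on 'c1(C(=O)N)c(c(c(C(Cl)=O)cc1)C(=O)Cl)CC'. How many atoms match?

7

Check the 17 heavy atoms by environment: 4× c (aromatic, D3) → no; 2× c (aromatic, D2) → no; 3× C (D3) → no; 3× O (D1) → match; 1× N (D1) → match; 1× C (D2) → no; 1× C (D1) → match; 2× Cl (D1) → match.
Summing the matching environments: 3 + 1 + 1 + 2 = 7 matching atoms.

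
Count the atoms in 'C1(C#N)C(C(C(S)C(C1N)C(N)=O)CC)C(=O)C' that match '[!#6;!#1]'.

6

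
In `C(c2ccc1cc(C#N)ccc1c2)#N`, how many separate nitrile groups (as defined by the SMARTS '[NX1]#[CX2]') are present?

2

[NX1]#[CX2] is the SMARTS for a nitrile: a nitrogen triple-bonded to a two-connected carbon.
The molecule carries 2 separate instances of a nitrile (-C#N) meeting every constraint; each maps to a distinct set of atoms, giving 2 matches.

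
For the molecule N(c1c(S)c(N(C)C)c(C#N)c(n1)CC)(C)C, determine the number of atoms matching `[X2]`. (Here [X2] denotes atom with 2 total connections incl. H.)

3

The query [X2] means: any atom with exactly two total connections (bonds + H).
Check the 17 heavy atoms by environment: 1× n (aromatic, X2) → match; 5× c (aromatic, X3) → no; 2× N (X3) → no; 6× C (X4) → no; 1× S (X2) → match; 1× C (X2) → match; 1× N (X1) → no.
Summing the matching environments: 1 + 1 + 1 = 3 matching atoms.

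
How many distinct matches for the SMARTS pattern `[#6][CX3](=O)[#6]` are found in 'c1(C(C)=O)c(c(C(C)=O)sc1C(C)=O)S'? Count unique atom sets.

[#6][CX3](=O)[#6] is the SMARTS for a ketone: a carbonyl carbon (no H) flanked by two carbons.
The molecule carries 3 separate instances of an acetyl/ketone group (-C(=O)CH3) meeting every constraint; each maps to a distinct set of atoms, giving 3 matches.

3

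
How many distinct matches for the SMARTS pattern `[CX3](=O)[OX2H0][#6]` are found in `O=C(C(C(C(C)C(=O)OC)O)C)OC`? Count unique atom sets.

2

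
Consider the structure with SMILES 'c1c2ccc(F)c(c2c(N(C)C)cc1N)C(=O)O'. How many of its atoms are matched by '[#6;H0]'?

7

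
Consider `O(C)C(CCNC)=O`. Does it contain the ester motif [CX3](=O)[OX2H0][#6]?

Yes

The pattern [CX3](=O)[OX2H0][#6] describes a carbonyl carbon bonded to an oxygen that is itself bonded to carbon (no H on that O) — an ester.
The molecule carries a methyl-ester group (-C(=O)OCH3), whose atoms satisfy every constraint of the query, so the pattern matches.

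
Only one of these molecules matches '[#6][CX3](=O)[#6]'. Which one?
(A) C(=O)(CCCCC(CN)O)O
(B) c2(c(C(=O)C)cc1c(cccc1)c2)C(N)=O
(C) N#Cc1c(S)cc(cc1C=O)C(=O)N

[#6][CX3](=O)[#6] describes a carbonyl carbon (no H) flanked by two carbons (a ketone).
(A) has a carboxylic acid group (-C(=O)OH) but one neighbour of the carbonyl carbon is O, not C.
(B) contains an acetyl/ketone group (-C(=O)CH3), which satisfies every atom and bond constraint.
(C) has a primary amide (-C(=O)NH2) but one neighbour of the carbonyl carbon is N, not C.
So the answer is (B).

B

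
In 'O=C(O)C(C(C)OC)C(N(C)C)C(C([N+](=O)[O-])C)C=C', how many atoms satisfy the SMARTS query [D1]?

10

The query [D1] means: atom with exactly one heavy-atom neighbour (degree 1).
Check the 20 heavy atoms by environment: 6× C (D1) → match; 6× C (D3) → no; 1× C (D2) → no; 1× N (D3) → no; 3× O (D1) → match; 1× O (D2) → no; 1× N (charge +1, D3) → no; 1× O (charge -1, D1) → match.
Summing the matching environments: 6 + 3 + 1 = 10 matching atoms.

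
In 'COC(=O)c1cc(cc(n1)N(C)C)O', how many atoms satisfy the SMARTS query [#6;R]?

5

The query [#6;R] means: carbon that is part of a ring.
Check the 14 heavy atoms by environment: 1× n (aromatic, in 6-ring) → no; 5× c (aromatic, in 6-ring) → match; 4× C (acyclic) → no; 3× O (acyclic) → no; 1× N (acyclic) → no.
That gives 5 matching atoms.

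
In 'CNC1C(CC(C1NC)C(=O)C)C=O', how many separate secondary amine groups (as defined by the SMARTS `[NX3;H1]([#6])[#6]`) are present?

[NX3;H1]([#6])[#6] is the SMARTS for a secondary amine: a trivalent nitrogen with one H, bonded to two carbons.
The molecule carries 2 separate instances of an N-methylamino group (-NHCH3) meeting every constraint; each maps to a distinct set of atoms, giving 2 matches.

2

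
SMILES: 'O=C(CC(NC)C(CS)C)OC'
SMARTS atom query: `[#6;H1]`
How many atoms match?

The query [#6;H1] means: any carbon bearing exactly one hydrogen.
Check the 12 heavy atoms by environment: 2× C (H2) → no; 2× C (H1) → match; 1× N (H1) → no; 3× C (H3) → no; 1× S (H1) → no; 1× C (H0) → no; 2× O (H0) → no.
That gives 2 matching atoms.

2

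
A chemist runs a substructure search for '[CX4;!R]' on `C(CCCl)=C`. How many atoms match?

2

The query [CX4;!R] means: aliphatic carbon with four total connections, not in a ring.
Check the 5 heavy atoms by environment: 2× C (X4, acyclic) → match; 2× C (X3, acyclic) → no; 1× Cl (X1, acyclic) → no.
That gives 2 matching atoms.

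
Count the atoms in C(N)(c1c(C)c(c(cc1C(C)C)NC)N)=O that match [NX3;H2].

The query [NX3;H2] means: aliphatic N with 3 total connections, two of them H — an -NH2 nitrogen (amine or amide).
Check the 16 heavy atoms by environment: 5× c (aromatic, H0, X3) → no; 1× c (aromatic, H1, X3) → no; 4× C (H3, X4) → no; 2× N (H2, X3) → match; 1× C (H0, X3) → no; 1× O (H0, X1) → no; 1× C (H1, X4) → no; 1× N (H1, X3) → no.
That gives 2 matching atoms.

2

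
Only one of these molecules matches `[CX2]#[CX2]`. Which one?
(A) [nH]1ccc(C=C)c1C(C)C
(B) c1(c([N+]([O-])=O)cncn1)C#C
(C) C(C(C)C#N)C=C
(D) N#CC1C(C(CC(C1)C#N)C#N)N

[CX2]#[CX2] describes a carbon-carbon triple bond (an alkyne).
(A) has a vinyl group (-CH=CH2) but the C=C is a double bond; both carbons are CX3, not CX2.
(B) contains an ethynyl group (-C#CH), which satisfies every atom and bond constraint.
(C) has a vinyl group (-CH=CH2) but the C=C is a double bond; both carbons are CX3, not CX2.
(D) has a nitrile (-C#N) but the triple bond is C#N, not C#C.
So the answer is (B).

B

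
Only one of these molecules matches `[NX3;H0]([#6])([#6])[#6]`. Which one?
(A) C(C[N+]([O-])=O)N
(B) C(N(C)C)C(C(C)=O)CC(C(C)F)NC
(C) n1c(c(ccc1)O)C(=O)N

B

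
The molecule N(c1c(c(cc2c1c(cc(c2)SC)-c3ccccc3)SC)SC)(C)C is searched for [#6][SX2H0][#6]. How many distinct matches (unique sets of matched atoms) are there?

3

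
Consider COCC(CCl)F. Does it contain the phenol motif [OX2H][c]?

The pattern [OX2H][c] describes a hydroxyl oxygen attached to an aromatic carbon — a phenol.
The closest candidate here is a methoxy ether (-OCH3), but the oxygen has H0, not H1. No other fragment satisfies the full query, so there is no match.

No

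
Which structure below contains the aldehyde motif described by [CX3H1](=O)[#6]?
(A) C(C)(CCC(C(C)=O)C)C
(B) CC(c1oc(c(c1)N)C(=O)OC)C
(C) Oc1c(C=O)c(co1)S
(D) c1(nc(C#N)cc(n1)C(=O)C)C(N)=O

[CX3H1](=O)[#6] describes an sp2 carbon with one H, double-bonded to O and single-bonded to carbon (an aldehyde).
(A) has an acetyl/ketone group (-C(=O)CH3) but the carbonyl carbon has H0 (two carbon neighbours), not H1.
(B) has a methyl-ester group (-C(=O)OCH3) but the carbonyl carbon has H0, not H1.
(C) contains an aldehyde (-CHO), which satisfies every atom and bond constraint.
(D) has an acetyl/ketone group (-C(=O)CH3) but the carbonyl carbon has H0 (two carbon neighbours), not H1.
So the answer is (C).

C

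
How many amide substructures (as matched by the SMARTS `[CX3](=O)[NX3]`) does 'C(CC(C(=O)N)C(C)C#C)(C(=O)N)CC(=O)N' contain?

[CX3](=O)[NX3] is the SMARTS for an amide: a carbonyl carbon bonded to a trivalent nitrogen.
The molecule carries 3 separate instances of a primary amide (-C(=O)NH2) meeting every constraint; each maps to a distinct set of atoms, giving 3 matches.

3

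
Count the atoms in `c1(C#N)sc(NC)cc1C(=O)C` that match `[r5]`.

The query [r5] means: r5 matches atoms in a five-membered ring.
Check the 12 heavy atoms by environment: 1× s (aromatic, in 5-ring) → match; 4× c (aromatic, in 5-ring) → match; 2× N (acyclic) → no; 4× C (acyclic) → no; 1× O (acyclic) → no.
Summing the matching environments: 1 + 4 = 5 matching atoms.

5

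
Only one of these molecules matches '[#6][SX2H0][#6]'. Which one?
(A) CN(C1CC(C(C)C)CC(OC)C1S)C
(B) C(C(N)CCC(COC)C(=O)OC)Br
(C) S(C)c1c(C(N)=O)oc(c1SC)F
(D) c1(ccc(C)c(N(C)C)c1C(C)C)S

C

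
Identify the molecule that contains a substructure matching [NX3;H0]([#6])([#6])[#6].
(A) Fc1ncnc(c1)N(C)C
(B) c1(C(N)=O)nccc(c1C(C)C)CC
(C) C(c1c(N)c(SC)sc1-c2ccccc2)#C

[NX3;H0]([#6])([#6])[#6] describes a trivalent nitrogen with no H, bonded to three carbons (a tertiary amine).
(A) contains a dimethylamino group (-N(CH3)2), which satisfies every atom and bond constraint.
(B) has a primary amide (-C(=O)NH2) but the amide nitrogen has H2 and only one carbon neighbour.
(C) has a primary amino group (-NH2) but the nitrogen has H2, not H0 with three carbons.
So the answer is (A).

A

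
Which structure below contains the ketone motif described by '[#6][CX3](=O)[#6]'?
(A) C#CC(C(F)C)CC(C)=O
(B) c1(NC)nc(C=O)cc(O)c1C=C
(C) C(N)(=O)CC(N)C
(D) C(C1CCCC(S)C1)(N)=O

[#6][CX3](=O)[#6] describes a carbonyl carbon (no H) flanked by two carbons (a ketone).
(A) contains an acetyl/ketone group (-C(=O)CH3), which satisfies every atom and bond constraint.
(B) has an aldehyde (-CHO) but the carbonyl carbon has H1, so it is not flanked by two carbons.
(C) has a primary amide (-C(=O)NH2) but one neighbour of the carbonyl carbon is N, not C.
(D) has a primary amide (-C(=O)NH2) but one neighbour of the carbonyl carbon is N, not C.
So the answer is (A).

A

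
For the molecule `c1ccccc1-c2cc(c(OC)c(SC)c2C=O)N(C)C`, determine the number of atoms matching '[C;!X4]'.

The query [C;!X4] means: aliphatic carbon that does not have four total connections.
Check the 21 heavy atoms by environment: 12× c (aromatic, X3) → no; 1× C (X3) → match; 1× O (X1) → no; 1× S (X2) → no; 4× C (X4) → no; 1× N (X3) → no; 1× O (X2) → no.
That gives 1 matching atom.

1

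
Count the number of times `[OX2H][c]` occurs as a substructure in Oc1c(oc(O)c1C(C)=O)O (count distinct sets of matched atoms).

3

[OX2H][c] is the SMARTS for a phenol: a hydroxyl oxygen attached to an aromatic carbon.
The molecule carries 3 separate instances of a hydroxyl group (-OH) meeting every constraint; each maps to a distinct set of atoms, giving 3 matches.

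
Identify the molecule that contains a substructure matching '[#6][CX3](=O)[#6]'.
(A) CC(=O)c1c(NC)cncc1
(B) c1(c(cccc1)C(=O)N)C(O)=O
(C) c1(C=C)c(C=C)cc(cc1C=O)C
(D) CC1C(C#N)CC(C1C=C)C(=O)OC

A

[#6][CX3](=O)[#6] describes a carbonyl carbon (no H) flanked by two carbons (a ketone).
(A) contains an acetyl/ketone group (-C(=O)CH3), which satisfies every atom and bond constraint.
(B) has a primary amide (-C(=O)NH2) but one neighbour of the carbonyl carbon is N, not C.
(C) has an aldehyde (-CHO) but the carbonyl carbon has H1, so it is not flanked by two carbons.
(D) has a methyl-ester group (-C(=O)OCH3) but one neighbour of the carbonyl carbon is O, not C.
So the answer is (A).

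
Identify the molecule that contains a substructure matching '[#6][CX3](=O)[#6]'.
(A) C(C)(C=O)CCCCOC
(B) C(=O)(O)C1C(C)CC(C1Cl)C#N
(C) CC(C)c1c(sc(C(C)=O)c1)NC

C

[#6][CX3](=O)[#6] describes a carbonyl carbon (no H) flanked by two carbons (a ketone).
(A) has an aldehyde (-CHO) but the carbonyl carbon has H1, so it is not flanked by two carbons.
(B) has a carboxylic acid group (-C(=O)OH) but one neighbour of the carbonyl carbon is O, not C.
(C) contains an acetyl/ketone group (-C(=O)CH3), which satisfies every atom and bond constraint.
So the answer is (C).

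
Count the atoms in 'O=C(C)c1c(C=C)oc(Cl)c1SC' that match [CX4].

The query [CX4] means: C with X4: aliphatic carbon with exactly 4 total connections (bonds + H).
Check the 13 heavy atoms by environment: 1× o (aromatic, X2) → no; 4× c (aromatic, X3) → no; 1× S (X2) → no; 2× C (X4) → match; 1× Cl (X1) → no; 3× C (X3) → no; 1× O (X1) → no.
That gives 2 matching atoms.

2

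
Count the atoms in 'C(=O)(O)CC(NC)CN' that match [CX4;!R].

4

The query [CX4;!R] means: aliphatic carbon with four total connections, not in a ring.
Check the 9 heavy atoms by environment: 4× C (X4, acyclic) → match; 2× N (X3, acyclic) → no; 1× C (X3, acyclic) → no; 1× O (X1, acyclic) → no; 1× O (X2, acyclic) → no.
That gives 4 matching atoms.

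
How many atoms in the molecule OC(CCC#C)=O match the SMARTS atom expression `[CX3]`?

The query [CX3] means: C with X3: aliphatic carbon with exactly 3 total connections.
Check the 7 heavy atoms by environment: 2× C (X4) → no; 1× C (X3) → match; 1× O (X1) → no; 1× O (X2) → no; 2× C (X2) → no.
That gives 1 matching atom.

1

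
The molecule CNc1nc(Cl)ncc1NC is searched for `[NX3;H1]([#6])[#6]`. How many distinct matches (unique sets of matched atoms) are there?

[NX3;H1]([#6])[#6] is the SMARTS for a secondary amine: a trivalent nitrogen with one H, bonded to two carbons.
The molecule carries 2 separate instances of an N-methylamino group (-NHCH3) meeting every constraint; each maps to a distinct set of atoms, giving 2 matches.

2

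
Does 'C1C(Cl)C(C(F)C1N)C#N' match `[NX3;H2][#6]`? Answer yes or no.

Yes

The pattern [NX3;H2][#6] describes a trivalent nitrogen with two H attached to carbon — a primary amine.
The molecule carries a primary amino group (-NH2), whose atoms satisfy every constraint of the query, so the pattern matches.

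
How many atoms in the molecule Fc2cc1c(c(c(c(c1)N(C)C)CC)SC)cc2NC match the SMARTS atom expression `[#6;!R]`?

6

The query [#6;!R] means: carbon not in any ring.
Check the 20 heavy atoms by environment: 10× c (aromatic, in 6-ring) → no; 2× N (acyclic) → no; 6× C (acyclic) → match; 1× F (acyclic) → no; 1× S (acyclic) → no.
That gives 6 matching atoms.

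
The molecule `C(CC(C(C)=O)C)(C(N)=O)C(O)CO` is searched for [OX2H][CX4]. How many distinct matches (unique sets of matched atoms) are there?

2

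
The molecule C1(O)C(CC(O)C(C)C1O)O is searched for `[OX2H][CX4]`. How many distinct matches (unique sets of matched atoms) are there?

4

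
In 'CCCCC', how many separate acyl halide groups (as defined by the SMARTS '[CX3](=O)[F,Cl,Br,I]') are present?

0

[CX3](=O)[F,Cl,Br,I] is the SMARTS for an acyl halide: a carbonyl carbon bonded to a halogen.
No fragment in the molecule satisfies every constraint, giving 0 matches.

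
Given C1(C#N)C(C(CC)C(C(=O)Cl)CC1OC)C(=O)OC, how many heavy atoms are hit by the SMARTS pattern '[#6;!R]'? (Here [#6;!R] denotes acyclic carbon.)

7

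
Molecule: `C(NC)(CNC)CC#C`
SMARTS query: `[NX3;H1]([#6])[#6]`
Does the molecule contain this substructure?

The pattern [NX3;H1]([#6])[#6] describes a trivalent nitrogen with one H, bonded to two carbons — a secondary amine.
The molecule carries an N-methylamino group (-NHCH3), whose atoms satisfy every constraint of the query, so the pattern matches.

Yes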